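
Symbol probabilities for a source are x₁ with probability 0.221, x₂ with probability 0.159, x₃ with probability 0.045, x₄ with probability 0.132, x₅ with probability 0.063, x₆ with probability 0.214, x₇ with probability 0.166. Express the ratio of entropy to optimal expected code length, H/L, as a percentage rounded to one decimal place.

99.0%

Entropy H = −Σ p log₂ p ≈ 2.6474 bits.
Huffman merges: 9/200+63/1000→27/250; 27/250+33/250→6/25; 159/1000+83/500→13/40; 107/500+221/1000→87/200; 6/25+13/40→113/200; 87/200+113/200→1. L = 2673/1000 ≈ 2.6730.
Efficiency = H/L = 2.6474/2.6730 = 99.0%.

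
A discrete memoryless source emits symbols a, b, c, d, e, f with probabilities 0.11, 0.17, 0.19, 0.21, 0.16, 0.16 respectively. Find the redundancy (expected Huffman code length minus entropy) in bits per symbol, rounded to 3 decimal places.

0.041 bits

Entropy H = −Σ p log₂ p ≈ 2.5590 bits.
Huffman merges: 11/100+4/25→27/100; 4/25+17/100→33/100; 19/100+21/100→2/5; 27/100+33/100→3/5; 2/5+3/5→1. L = 13/5 ≈ 2.6000.
L − H = 2.6000 − 2.5590 = 0.041 bits.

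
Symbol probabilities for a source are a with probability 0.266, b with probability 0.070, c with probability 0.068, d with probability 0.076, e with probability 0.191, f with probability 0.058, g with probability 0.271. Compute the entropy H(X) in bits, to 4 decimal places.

H = −Σ pᵢ log₂ pᵢ.
−0.266·log₂(0.266) = 0.5082
−0.070·log₂(0.070) = 0.2686
−0.068·log₂(0.068) = 0.2637
−0.076·log₂(0.076) = 0.2826
−0.191·log₂(0.191) = 0.4562
−0.058·log₂(0.058) = 0.2383
−0.271·log₂(0.271) = 0.5105
Sum ≈ 2.5279 → 2.5279 bits.

2.5279 bits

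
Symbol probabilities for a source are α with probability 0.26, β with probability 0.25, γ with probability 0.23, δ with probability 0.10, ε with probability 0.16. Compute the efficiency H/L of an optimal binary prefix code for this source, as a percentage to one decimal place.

Entropy H = −Σ p log₂ p ≈ 2.2482 bits.
Huffman merges: 1/10+4/25→13/50; 23/100+1/4→12/25; 13/50+13/50→13/25; 12/25+13/25→1. L = 113/50 ≈ 2.2600.
Efficiency = H/L = 2.2482/2.2600 = 99.5%.

99.5%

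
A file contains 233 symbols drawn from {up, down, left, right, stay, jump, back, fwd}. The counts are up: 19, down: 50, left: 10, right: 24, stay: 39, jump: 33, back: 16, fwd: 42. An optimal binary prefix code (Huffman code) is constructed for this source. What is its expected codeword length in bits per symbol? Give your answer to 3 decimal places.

2.897 bits/symbol

Probabilities are the counts divided by 233.
Repeatedly combine the two least-probable nodes; the expected code length is the sum of the merged weights.
merge 10/233 + 16/233 → 26/233
merge 19/233 + 24/233 → 43/233
merge 26/233 + 33/233 → 59/233
merge 39/233 + 42/233 → 81/233
merge 43/233 + 50/233 → 93/233
merge 59/233 + 81/233 → 140/233
merge 93/233 + 140/233 → 1
L = 26/233 + 43/233 + 59/233 + 81/233 + 93/233 + 140/233 + 1 = 675/233 ≈ 2.897 bits/symbol.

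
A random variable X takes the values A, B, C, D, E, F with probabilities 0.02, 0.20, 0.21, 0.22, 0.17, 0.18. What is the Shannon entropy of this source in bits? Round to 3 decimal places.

H = −Σ pᵢ log₂ pᵢ.
−0.02·log₂(0.02) = 0.1129
−0.20·log₂(0.20) = 0.4644
−0.21·log₂(0.21) = 0.4728
−0.22·log₂(0.22) = 0.4806
−0.17·log₂(0.17) = 0.4346
−0.18·log₂(0.18) = 0.4453
Sum ≈ 2.4106 → 2.411 bits.

2.411 bits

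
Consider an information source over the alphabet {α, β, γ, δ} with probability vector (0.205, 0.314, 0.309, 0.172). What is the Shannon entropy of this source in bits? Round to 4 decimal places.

1.9538 bits

H = −Σ pᵢ log₂ pᵢ.
−0.205·log₂(0.205) = 0.4687
−0.314·log₂(0.314) = 0.5247
−0.309·log₂(0.309) = 0.5235
−0.172·log₂(0.172) = 0.4368
Sum ≈ 1.9538 → 1.9538 bits.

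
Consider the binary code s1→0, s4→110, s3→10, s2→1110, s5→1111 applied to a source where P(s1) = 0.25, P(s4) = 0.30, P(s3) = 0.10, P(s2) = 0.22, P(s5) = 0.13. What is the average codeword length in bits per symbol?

L̄ = Σ pᵢ·ℓᵢ = 0.25·1 + 0.30·3 + 0.10·2 + 0.22·4 + 0.13·4 = 2.75 bits/symbol.

2.75 bits/symbol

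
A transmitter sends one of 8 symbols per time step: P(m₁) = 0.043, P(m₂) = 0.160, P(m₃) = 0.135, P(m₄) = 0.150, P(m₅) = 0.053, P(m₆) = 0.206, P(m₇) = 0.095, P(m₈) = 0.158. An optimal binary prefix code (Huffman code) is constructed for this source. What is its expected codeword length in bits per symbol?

2.89 bits/symbol

Repeatedly combine the two least-probable nodes; the expected code length is the sum of the merged weights.
merge 43/1000 + 53/1000 → 12/125
merge 19/200 + 12/125 → 191/1000
merge 27/200 + 3/20 → 57/200
merge 79/500 + 4/25 → 159/500
merge 191/1000 + 103/500 → 397/1000
merge 57/200 + 159/500 → 603/1000
merge 397/1000 + 603/1000 → 1
L = 12/125 + 191/1000 + 57/200 + 159/500 + 397/1000 + 603/1000 + 1 = 289/100 = 2.89 bits/symbol.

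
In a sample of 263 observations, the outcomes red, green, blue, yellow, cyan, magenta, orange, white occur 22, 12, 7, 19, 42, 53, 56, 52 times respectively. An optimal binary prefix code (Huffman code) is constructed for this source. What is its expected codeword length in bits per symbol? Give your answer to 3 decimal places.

2.802 bits/symbol

Probabilities are the counts divided by 263.
Repeatedly combine the two least-probable nodes; the expected code length is the sum of the merged weights.
merge 7/263 + 12/263 → 19/263
merge 19/263 + 19/263 → 38/263
merge 22/263 + 38/263 → 60/263
merge 42/263 + 52/263 → 94/263
merge 53/263 + 56/263 → 109/263
merge 60/263 + 94/263 → 154/263
merge 109/263 + 154/263 → 1
L = 19/263 + 38/263 + 60/263 + 94/263 + 109/263 + 154/263 + 1 = 737/263 ≈ 2.802 bits/symbol.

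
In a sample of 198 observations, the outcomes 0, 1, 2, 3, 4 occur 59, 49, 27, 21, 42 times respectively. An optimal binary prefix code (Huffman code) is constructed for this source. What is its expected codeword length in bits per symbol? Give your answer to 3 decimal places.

2.242 bits/symbol

Probabilities are the counts divided by 198.
Repeatedly combine the two least-probable nodes; the expected code length is the sum of the merged weights.
merge 7/66 + 3/22 → 8/33
merge 7/33 + 8/33 → 5/11
merge 49/198 + 59/198 → 6/11
merge 5/11 + 6/11 → 1
L = 8/33 + 5/11 + 6/11 + 1 = 74/33 ≈ 2.242 bits/symbol.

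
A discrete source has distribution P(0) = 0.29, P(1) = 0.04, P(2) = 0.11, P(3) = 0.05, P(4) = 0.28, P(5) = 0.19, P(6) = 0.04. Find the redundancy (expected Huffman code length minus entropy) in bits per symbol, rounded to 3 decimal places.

0.025 bits

Entropy H = −Σ p log₂ p ≈ 2.4252 bits.
Huffman merges: 1/25+1/25→2/25; 1/20+2/25→13/100; 11/100+13/100→6/25; 19/100+6/25→43/100; 7/25+29/100→57/100; 43/100+57/100→1. L = 49/20 ≈ 2.4500.
L − H = 2.4500 − 2.4252 = 0.025 bits.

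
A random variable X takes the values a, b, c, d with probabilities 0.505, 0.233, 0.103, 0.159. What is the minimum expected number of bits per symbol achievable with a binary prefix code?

1.757 bits/symbol

Repeatedly combine the two least-probable nodes; the expected code length is the sum of the merged weights.
merge 103/1000 + 159/1000 → 131/500
merge 233/1000 + 131/500 → 99/200
merge 99/200 + 101/200 → 1
L = 131/500 + 99/200 + 1 = 1757/1000 = 1.757 bits/symbol.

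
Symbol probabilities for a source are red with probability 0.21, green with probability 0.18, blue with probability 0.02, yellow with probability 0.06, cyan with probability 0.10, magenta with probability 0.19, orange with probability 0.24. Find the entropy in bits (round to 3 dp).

2.556 bits

H = −Σ pᵢ log₂ pᵢ.
−0.21·log₂(0.21) = 0.4728
−0.18·log₂(0.18) = 0.4453
−0.02·log₂(0.02) = 0.1129
−0.06·log₂(0.06) = 0.2435
−0.10·log₂(0.10) = 0.3322
−0.19·log₂(0.19) = 0.4552
−0.24·log₂(0.24) = 0.4941
Sum ≈ 2.5561 → 2.556 bits.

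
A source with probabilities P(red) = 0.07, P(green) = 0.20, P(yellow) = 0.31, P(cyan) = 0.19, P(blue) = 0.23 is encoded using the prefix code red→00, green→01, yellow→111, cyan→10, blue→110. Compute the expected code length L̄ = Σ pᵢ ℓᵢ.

L̄ = Σ pᵢ·ℓᵢ = 0.07·2 + 0.20·2 + 0.31·3 + 0.19·2 + 0.23·3 = 2.54 bits/symbol.

2.54 bits/symbol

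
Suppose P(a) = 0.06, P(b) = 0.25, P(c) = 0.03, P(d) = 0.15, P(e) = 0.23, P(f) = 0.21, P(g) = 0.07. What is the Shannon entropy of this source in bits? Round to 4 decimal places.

H = −Σ pᵢ log₂ pᵢ.
−0.06·log₂(0.06) = 0.2435
−0.25·log₂(0.25) = 0.5000
−0.03·log₂(0.03) = 0.1518
−0.15·log₂(0.15) = 0.4105
−0.23·log₂(0.23) = 0.4877
−0.21·log₂(0.21) = 0.4728
−0.07·log₂(0.07) = 0.2686
Sum ≈ 2.5349 → 2.5349 bits.

2.5349 bits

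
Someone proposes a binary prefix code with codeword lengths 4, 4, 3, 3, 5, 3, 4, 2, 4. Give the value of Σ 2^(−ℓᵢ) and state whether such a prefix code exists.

With common denominator 2^5 = 32: Σ 2^(−ℓᵢ) = 2/32 + 2/32 + 4/32 + 4/32 + 1/32 + 4/32 + 2/32 + 8/32 + 2/32 = 29/32 = 0.90625.
Kraft's inequality requires Σ ≤ 1; here Σ = 0.90625 ≤ 1, so such a prefix code exists.

0.90625; yes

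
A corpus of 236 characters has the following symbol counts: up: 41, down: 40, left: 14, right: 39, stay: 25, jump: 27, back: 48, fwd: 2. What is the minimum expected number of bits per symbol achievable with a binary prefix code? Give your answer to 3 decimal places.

Probabilities are the counts divided by 236.
Repeatedly combine the two least-probable nodes; the expected code length is the sum of the merged weights.
merge 1/118 + 7/118 → 4/59
merge 4/59 + 25/236 → 41/236
merge 27/236 + 39/236 → 33/118
merge 10/59 + 41/236 → 81/236
merge 41/236 + 12/59 → 89/236
merge 33/118 + 81/236 → 147/236
merge 89/236 + 147/236 → 1
L = 4/59 + 41/236 + 33/118 + 81/236 + 89/236 + 147/236 + 1 = 169/59 ≈ 2.864 bits/symbol.

2.864 bits/symbol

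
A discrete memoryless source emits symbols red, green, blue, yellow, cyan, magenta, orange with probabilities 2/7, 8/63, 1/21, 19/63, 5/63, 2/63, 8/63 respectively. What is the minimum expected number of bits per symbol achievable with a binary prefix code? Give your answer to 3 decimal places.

Repeatedly combine the two least-probable nodes; the expected code length is the sum of the merged weights.
merge 2/63 + 1/21 → 5/63
merge 5/63 + 5/63 → 10/63
merge 8/63 + 8/63 → 16/63
merge 10/63 + 16/63 → 26/63
merge 2/7 + 19/63 → 37/63
merge 26/63 + 37/63 → 1
L = 5/63 + 10/63 + 16/63 + 26/63 + 37/63 + 1 = 157/63 ≈ 2.492 bits/symbol.

2.492 bits/symbol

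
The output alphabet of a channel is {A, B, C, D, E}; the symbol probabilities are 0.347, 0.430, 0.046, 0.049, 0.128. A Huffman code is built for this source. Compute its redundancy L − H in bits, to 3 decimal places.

0.037 bits

Entropy H = −Σ p log₂ p ≈ 1.8506 bits.
Huffman merges: 23/500+49/1000→19/200; 19/200+16/125→223/1000; 223/1000+347/1000→57/100; 43/100+57/100→1. L = 236/125 ≈ 1.8880.
L − H = 1.8880 − 1.8506 = 0.037 bits.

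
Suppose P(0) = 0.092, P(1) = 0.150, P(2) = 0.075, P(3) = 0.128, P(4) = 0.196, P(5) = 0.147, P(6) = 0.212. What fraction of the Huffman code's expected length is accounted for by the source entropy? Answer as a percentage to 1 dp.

98.9%

Entropy H = −Σ p log₂ p ≈ 2.7290 bits.
Huffman merges: 3/40+23/250→167/1000; 16/125+147/1000→11/40; 3/20+167/1000→317/1000; 49/250+53/250→51/125; 11/40+317/1000→74/125; 51/125+74/125→1. L = 2759/1000 ≈ 2.7590.
Efficiency = H/L = 2.7290/2.7590 = 98.9%.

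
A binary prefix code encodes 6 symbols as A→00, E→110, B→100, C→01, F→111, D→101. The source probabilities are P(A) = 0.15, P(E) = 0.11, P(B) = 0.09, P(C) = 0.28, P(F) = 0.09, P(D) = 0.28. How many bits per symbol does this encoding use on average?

2.57 bits/symbol

L̄ = Σ pᵢ·ℓᵢ = 0.15·2 + 0.11·3 + 0.09·3 + 0.28·2 + 0.09·3 + 0.28·3 = 2.57 bits/symbol.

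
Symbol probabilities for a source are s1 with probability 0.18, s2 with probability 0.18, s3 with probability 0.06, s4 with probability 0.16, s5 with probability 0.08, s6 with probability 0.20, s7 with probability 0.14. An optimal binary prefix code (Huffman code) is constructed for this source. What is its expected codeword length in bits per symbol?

2.76 bits/symbol

Repeatedly combine the two least-probable nodes; the expected code length is the sum of the merged weights.
merge 3/50 + 2/25 → 7/50
merge 7/50 + 7/50 → 7/25
merge 4/25 + 9/50 → 17/50
merge 9/50 + 1/5 → 19/50
merge 7/25 + 17/50 → 31/50
merge 19/50 + 31/50 → 1
L = 7/50 + 7/25 + 17/50 + 19/50 + 31/50 + 1 = 69/25 = 2.76 bits/symbol.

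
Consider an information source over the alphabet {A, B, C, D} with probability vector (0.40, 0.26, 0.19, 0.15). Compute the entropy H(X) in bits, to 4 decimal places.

1.8998 bits

H = −Σ pᵢ log₂ pᵢ.
−0.40·log₂(0.40) = 0.5288
−0.26·log₂(0.26) = 0.5053
−0.19·log₂(0.19) = 0.4552
−0.15·log₂(0.15) = 0.4105
Sum ≈ 1.8998 → 1.8998 bits.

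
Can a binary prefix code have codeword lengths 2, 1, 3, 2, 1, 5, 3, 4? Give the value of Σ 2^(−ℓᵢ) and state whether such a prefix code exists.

1.84375; no

With common denominator 2^5 = 32: Σ 2^(−ℓᵢ) = 8/32 + 16/32 + 4/32 + 8/32 + 16/32 + 1/32 + 4/32 + 2/32 = 59/32 = 1.84375.
Kraft's inequality requires Σ ≤ 1; here Σ = 1.84375 > 1, so no such prefix code exists.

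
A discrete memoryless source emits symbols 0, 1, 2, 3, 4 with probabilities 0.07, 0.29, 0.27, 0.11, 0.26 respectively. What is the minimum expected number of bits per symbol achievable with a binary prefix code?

2.18 bits/symbol

Repeatedly combine the two least-probable nodes; the expected code length is the sum of the merged weights.
merge 7/100 + 11/100 → 9/50
merge 9/50 + 13/50 → 11/25
merge 27/100 + 29/100 → 14/25
merge 11/25 + 14/25 → 1
L = 9/50 + 11/25 + 14/25 + 1 = 109/50 = 2.18 bits/symbol.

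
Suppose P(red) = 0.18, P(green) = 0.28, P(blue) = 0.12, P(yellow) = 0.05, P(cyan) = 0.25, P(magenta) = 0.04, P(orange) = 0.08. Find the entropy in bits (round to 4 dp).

2.5200 bits

H = −Σ pᵢ log₂ pᵢ.
−0.18·log₂(0.18) = 0.4453
−0.28·log₂(0.28) = 0.5142
−0.12·log₂(0.12) = 0.3671
−0.05·log₂(0.05) = 0.2161
−0.25·log₂(0.25) = 0.5000
−0.04·log₂(0.04) = 0.1858
−0.08·log₂(0.08) = 0.2915
Sum ≈ 2.5200 → 2.5200 bits.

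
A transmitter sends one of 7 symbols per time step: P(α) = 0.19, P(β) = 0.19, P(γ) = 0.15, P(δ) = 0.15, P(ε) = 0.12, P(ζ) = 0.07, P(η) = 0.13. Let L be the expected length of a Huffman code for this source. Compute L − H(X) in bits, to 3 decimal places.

Entropy H = −Σ p log₂ p ≈ 2.7498 bits.
Huffman merges: 7/100+3/25→19/100; 13/100+3/20→7/25; 3/20+19/100→17/50; 19/100+19/100→19/50; 7/25+17/50→31/50; 19/50+31/50→1. L = 281/100 ≈ 2.8100.
L − H = 2.8100 − 2.7498 = 0.060 bits.

0.060 bits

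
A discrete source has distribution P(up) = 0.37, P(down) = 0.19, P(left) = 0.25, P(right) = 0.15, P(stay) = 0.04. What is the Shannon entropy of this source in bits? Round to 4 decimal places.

2.0823 bits

H = −Σ pᵢ log₂ pᵢ.
−0.37·log₂(0.37) = 0.5307
−0.19·log₂(0.19) = 0.4552
−0.25·log₂(0.25) = 0.5000
−0.15·log₂(0.15) = 0.4105
−0.04·log₂(0.04) = 0.1858
Sum ≈ 2.0823 → 2.0823 bits.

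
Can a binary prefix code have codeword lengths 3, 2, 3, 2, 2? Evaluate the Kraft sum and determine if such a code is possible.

1; yes

With common denominator 2^3 = 8: Σ 2^(−ℓᵢ) = 1/8 + 2/8 + 1/8 + 2/8 + 2/8 = 8/8 = 1.
Kraft's inequality requires Σ ≤ 1; here Σ = 1 ≤ 1, so such a prefix code exists.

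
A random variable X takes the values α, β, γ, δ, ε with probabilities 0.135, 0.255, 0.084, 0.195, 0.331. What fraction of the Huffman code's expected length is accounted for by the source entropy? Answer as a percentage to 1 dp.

Entropy H = −Σ p log₂ p ≈ 2.1808 bits.
Huffman merges: 21/250+27/200→219/1000; 39/200+219/1000→207/500; 51/200+331/1000→293/500; 207/500+293/500→1. L = 2219/1000 ≈ 2.2190.
Efficiency = H/L = 2.1808/2.2190 = 98.3%.

98.3%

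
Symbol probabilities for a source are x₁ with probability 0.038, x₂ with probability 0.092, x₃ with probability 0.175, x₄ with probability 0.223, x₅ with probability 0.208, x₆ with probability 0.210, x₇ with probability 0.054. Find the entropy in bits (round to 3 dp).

2.590 bits

H = −Σ pᵢ log₂ pᵢ.
−0.038·log₂(0.038) = 0.1793
−0.092·log₂(0.092) = 0.3167
−0.175·log₂(0.175) = 0.4401
−0.223·log₂(0.223) = 0.4828
−0.208·log₂(0.208) = 0.4712
−0.210·log₂(0.210) = 0.4728
−0.054·log₂(0.054) = 0.2274
Sum ≈ 2.5902 → 2.590 bits.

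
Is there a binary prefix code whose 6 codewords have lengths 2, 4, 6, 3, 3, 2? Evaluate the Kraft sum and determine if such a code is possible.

0.828125; yes

With common denominator 2^6 = 64: Σ 2^(−ℓᵢ) = 16/64 + 4/64 + 1/64 + 8/64 + 8/64 + 16/64 = 53/64 = 0.828125.
Kraft's inequality requires Σ ≤ 1; here Σ = 0.828125 ≤ 1, so such a prefix code exists.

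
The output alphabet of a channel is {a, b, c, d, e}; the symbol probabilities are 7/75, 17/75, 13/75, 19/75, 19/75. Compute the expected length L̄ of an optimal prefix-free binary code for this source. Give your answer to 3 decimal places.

Repeatedly combine the two least-probable nodes; the expected code length is the sum of the merged weights.
merge 7/75 + 13/75 → 4/15
merge 17/75 + 19/75 → 12/25
merge 19/75 + 4/15 → 13/25
merge 12/25 + 13/25 → 1
L = 4/15 + 12/25 + 13/25 + 1 = 34/15 ≈ 2.267 bits/symbol.

2.267 bits/symbol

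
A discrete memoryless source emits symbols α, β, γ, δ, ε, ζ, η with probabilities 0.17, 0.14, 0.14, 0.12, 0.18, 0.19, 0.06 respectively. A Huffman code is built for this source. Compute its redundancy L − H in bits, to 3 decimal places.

Entropy H = −Σ p log₂ p ≈ 2.7399 bits.
Huffman merges: 3/50+3/25→9/50; 7/50+7/50→7/25; 17/100+9/50→7/20; 9/50+19/100→37/100; 7/25+7/20→63/100; 37/100+63/100→1. L = 281/100 ≈ 2.8100.
L − H = 2.8100 − 2.7399 = 0.070 bits.

0.070 bits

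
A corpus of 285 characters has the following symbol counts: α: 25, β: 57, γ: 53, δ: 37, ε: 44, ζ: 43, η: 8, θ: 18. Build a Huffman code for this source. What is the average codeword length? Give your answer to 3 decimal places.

Probabilities are the counts divided by 285.
Repeatedly combine the two least-probable nodes; the expected code length is the sum of the merged weights.
merge 8/285 + 6/95 → 26/285
merge 5/57 + 26/285 → 17/95
merge 37/285 + 43/285 → 16/57
merge 44/285 + 17/95 → 1/3
merge 53/285 + 1/5 → 22/57
merge 16/57 + 1/3 → 35/57
merge 22/57 + 35/57 → 1
L = 26/285 + 17/95 + 16/57 + 1/3 + 22/57 + 35/57 + 1 = 274/95 ≈ 2.884 bits/symbol.

2.884 bits/symbol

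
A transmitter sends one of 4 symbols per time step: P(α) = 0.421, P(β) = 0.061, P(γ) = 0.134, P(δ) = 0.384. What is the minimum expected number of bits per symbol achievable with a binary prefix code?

1.774 bits/symbol

Repeatedly combine the two least-probable nodes; the expected code length is the sum of the merged weights.
merge 61/1000 + 67/500 → 39/200
merge 39/200 + 48/125 → 579/1000
merge 421/1000 + 579/1000 → 1
L = 39/200 + 579/1000 + 1 = 887/500 = 1.774 bits/symbol.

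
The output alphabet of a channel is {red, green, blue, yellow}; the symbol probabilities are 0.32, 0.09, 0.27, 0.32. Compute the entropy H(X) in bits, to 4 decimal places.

H = −Σ pᵢ log₂ pᵢ.
−0.32·log₂(0.32) = 0.5260
−0.09·log₂(0.09) = 0.3127
−0.27·log₂(0.27) = 0.5100
−0.32·log₂(0.32) = 0.5260
Sum ≈ 1.8747 → 1.8747 bits.

1.8747 bits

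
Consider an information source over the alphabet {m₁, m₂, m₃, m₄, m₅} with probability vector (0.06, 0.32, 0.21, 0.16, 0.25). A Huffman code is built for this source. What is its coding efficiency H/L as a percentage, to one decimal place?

97.5%

Entropy H = −Σ p log₂ p ≈ 2.1654 bits.
Huffman merges: 3/50+4/25→11/50; 21/100+11/50→43/100; 1/4+8/25→57/100; 43/100+57/100→1. L = 111/50 ≈ 2.2200.
Efficiency = H/L = 2.1654/2.2200 = 97.5%.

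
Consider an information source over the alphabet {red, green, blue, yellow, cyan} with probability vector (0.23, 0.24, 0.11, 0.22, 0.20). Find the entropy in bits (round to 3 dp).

2.277 bits

H = −Σ pᵢ log₂ pᵢ.
−0.23·log₂(0.23) = 0.4877
−0.24·log₂(0.24) = 0.4941
−0.11·log₂(0.11) = 0.3503
−0.22·log₂(0.22) = 0.4806
−0.20·log₂(0.20) = 0.4644
Sum ≈ 2.2770 → 2.277 bits.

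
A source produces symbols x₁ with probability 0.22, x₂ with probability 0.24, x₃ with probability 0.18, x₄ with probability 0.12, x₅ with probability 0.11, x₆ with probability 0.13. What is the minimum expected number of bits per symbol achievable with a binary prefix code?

2.54 bits/symbol

Repeatedly combine the two least-probable nodes; the expected code length is the sum of the merged weights.
merge 11/100 + 3/25 → 23/100
merge 13/100 + 9/50 → 31/100
merge 11/50 + 23/100 → 9/20
merge 6/25 + 31/100 → 11/20
merge 9/20 + 11/20 → 1
L = 23/100 + 31/100 + 9/20 + 11/20 + 1 = 127/50 = 2.54 bits/symbol.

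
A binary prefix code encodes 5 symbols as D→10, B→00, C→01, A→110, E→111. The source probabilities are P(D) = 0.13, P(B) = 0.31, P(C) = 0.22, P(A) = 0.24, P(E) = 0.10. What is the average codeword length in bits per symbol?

L̄ = Σ pᵢ·ℓᵢ = 0.13·2 + 0.31·2 + 0.22·2 + 0.24·3 + 0.10·3 = 2.34 bits/symbol.

2.34 bits/symbol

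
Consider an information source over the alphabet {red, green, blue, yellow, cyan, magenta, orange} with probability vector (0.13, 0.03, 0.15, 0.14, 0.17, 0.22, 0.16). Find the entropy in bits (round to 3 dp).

H = −Σ pᵢ log₂ pᵢ.
−0.13·log₂(0.13) = 0.3826
−0.03·log₂(0.03) = 0.1518
−0.15·log₂(0.15) = 0.4105
−0.14·log₂(0.14) = 0.3971
−0.17·log₂(0.17) = 0.4346
−0.22·log₂(0.22) = 0.4806
−0.16·log₂(0.16) = 0.4230
Sum ≈ 2.6802 → 2.680 bits.

2.680 bits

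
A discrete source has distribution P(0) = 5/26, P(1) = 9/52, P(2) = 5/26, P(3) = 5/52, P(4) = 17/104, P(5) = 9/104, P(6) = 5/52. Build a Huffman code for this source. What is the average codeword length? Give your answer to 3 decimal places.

Repeatedly combine the two least-probable nodes; the expected code length is the sum of the merged weights.
merge 9/104 + 5/52 → 19/104
merge 5/52 + 17/104 → 27/104
merge 9/52 + 19/104 → 37/104
merge 5/26 + 5/26 → 5/13
merge 27/104 + 37/104 → 8/13
merge 5/13 + 8/13 → 1
L = 19/104 + 27/104 + 37/104 + 5/13 + 8/13 + 1 = 291/104 ≈ 2.798 bits/symbol.

2.798 bits/symbol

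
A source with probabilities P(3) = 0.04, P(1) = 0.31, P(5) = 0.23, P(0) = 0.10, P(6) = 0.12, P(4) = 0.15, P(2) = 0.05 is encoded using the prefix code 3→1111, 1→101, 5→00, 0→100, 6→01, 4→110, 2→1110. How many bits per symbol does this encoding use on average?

2.74 bits/symbol

L̄ = Σ pᵢ·ℓᵢ = 0.04·4 + 0.31·3 + 0.23·2 + 0.10·3 + 0.12·2 + 0.15·3 + 0.05·4 = 2.74 bits/symbol.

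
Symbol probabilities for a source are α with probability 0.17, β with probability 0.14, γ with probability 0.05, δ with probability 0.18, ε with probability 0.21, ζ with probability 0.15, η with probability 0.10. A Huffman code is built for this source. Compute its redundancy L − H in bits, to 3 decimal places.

Entropy H = −Σ p log₂ p ≈ 2.7087 bits.
Huffman merges: 1/20+1/10→3/20; 7/50+3/20→29/100; 3/20+17/100→8/25; 9/50+21/100→39/100; 29/100+8/25→61/100; 39/100+61/100→1. L = 69/25 ≈ 2.7600.
L − H = 2.7600 − 2.7087 = 0.051 bits.

0.051 bits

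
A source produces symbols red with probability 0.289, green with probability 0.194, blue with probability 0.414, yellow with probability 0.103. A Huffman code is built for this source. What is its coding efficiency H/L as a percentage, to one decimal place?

Entropy H = −Σ p log₂ p ≈ 1.8410 bits.
Huffman merges: 103/1000+97/500→297/1000; 289/1000+297/1000→293/500; 207/500+293/500→1. L = 1883/1000 ≈ 1.8830.
Efficiency = H/L = 1.8410/1.8830 = 97.8%.

97.8%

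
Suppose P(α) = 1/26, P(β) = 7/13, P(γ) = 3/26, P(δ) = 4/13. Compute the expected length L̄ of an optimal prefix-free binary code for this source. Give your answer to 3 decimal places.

1.615 bits/symbol

Repeatedly combine the two least-probable nodes; the expected code length is the sum of the merged weights.
merge 1/26 + 3/26 → 2/13
merge 2/13 + 4/13 → 6/13
merge 6/13 + 7/13 → 1
L = 2/13 + 6/13 + 1 = 21/13 ≈ 1.615 bits/symbol.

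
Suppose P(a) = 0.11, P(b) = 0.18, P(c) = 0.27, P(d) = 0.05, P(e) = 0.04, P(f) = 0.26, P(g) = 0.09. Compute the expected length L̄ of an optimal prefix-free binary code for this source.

2.56 bits/symbol

Repeatedly combine the two least-probable nodes; the expected code length is the sum of the merged weights.
merge 1/25 + 1/20 → 9/100
merge 9/100 + 9/100 → 9/50
merge 11/100 + 9/50 → 29/100
merge 9/50 + 13/50 → 11/25
merge 27/100 + 29/100 → 14/25
merge 11/25 + 14/25 → 1
L = 9/100 + 9/50 + 29/100 + 11/25 + 14/25 + 1 = 64/25 = 2.56 bits/symbol.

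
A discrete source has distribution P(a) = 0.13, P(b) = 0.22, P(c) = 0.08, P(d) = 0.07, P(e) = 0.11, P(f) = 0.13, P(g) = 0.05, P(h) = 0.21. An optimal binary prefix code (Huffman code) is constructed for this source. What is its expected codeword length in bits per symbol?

Repeatedly combine the two least-probable nodes; the expected code length is the sum of the merged weights.
merge 1/20 + 7/100 → 3/25
merge 2/25 + 11/100 → 19/100
merge 3/25 + 13/100 → 1/4
merge 13/100 + 19/100 → 8/25
merge 21/100 + 11/50 → 43/100
merge 1/4 + 8/25 → 57/100
merge 43/100 + 57/100 → 1
L = 3/25 + 19/100 + 1/4 + 8/25 + 43/100 + 57/100 + 1 = 72/25 = 2.88 bits/symbol.

2.88 bits/symbol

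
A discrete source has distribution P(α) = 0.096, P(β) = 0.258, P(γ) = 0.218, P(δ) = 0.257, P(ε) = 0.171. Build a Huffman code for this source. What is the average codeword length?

Repeatedly combine the two least-probable nodes; the expected code length is the sum of the merged weights.
merge 12/125 + 171/1000 → 267/1000
merge 109/500 + 257/1000 → 19/40
merge 129/500 + 267/1000 → 21/40
merge 19/40 + 21/40 → 1
L = 267/1000 + 19/40 + 21/40 + 1 = 2267/1000 = 2.267 bits/symbol.

2.267 bits/symbol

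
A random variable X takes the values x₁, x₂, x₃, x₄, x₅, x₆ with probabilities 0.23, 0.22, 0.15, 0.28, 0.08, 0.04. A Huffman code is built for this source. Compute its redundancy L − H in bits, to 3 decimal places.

0.020 bits

Entropy H = −Σ p log₂ p ≈ 2.3703 bits.
Huffman merges: 1/25+2/25→3/25; 3/25+3/20→27/100; 11/50+23/100→9/20; 27/100+7/25→11/20; 9/20+11/20→1. L = 239/100 ≈ 2.3900.
L − H = 2.3900 − 2.3703 = 0.020 bits.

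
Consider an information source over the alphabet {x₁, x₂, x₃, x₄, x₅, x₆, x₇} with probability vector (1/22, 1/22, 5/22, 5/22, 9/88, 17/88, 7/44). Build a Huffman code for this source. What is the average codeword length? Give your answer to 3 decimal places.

Repeatedly combine the two least-probable nodes; the expected code length is the sum of the merged weights.
merge 1/22 + 1/22 → 1/11
merge 1/11 + 9/88 → 17/88
merge 7/44 + 17/88 → 31/88
merge 17/88 + 5/22 → 37/88
merge 5/22 + 31/88 → 51/88
merge 37/88 + 51/88 → 1
L = 1/11 + 17/88 + 31/88 + 37/88 + 51/88 + 1 = 29/11 ≈ 2.636 bits/symbol.

2.636 bits/symbol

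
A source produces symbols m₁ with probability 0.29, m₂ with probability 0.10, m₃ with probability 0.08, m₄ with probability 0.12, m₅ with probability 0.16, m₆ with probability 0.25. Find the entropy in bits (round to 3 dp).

2.432 bits

H = −Σ pᵢ log₂ pᵢ.
−0.29·log₂(0.29) = 0.5179
−0.10·log₂(0.10) = 0.3322
−0.08·log₂(0.08) = 0.2915
−0.12·log₂(0.12) = 0.3671
−0.16·log₂(0.16) = 0.4230
−0.25·log₂(0.25) = 0.5000
Sum ≈ 2.4317 → 2.432 bits.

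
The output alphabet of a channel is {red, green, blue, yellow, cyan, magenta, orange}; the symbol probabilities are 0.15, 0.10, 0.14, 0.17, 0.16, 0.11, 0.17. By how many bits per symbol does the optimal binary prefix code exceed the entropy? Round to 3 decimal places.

0.048 bits

Entropy H = −Σ p log₂ p ≈ 2.7823 bits.
Huffman merges: 1/10+11/100→21/100; 7/50+3/20→29/100; 4/25+17/100→33/100; 17/100+21/100→19/50; 29/100+33/100→31/50; 19/50+31/50→1. L = 283/100 ≈ 2.8300.
L − H = 2.8300 − 2.7823 = 0.048 bits.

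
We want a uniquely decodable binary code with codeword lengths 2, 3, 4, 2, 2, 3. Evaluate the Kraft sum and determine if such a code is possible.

1.0625; no

With common denominator 2^4 = 16: Σ 2^(−ℓᵢ) = 4/16 + 2/16 + 1/16 + 4/16 + 4/16 + 2/16 = 17/16 = 1.0625.
Kraft's inequality requires Σ ≤ 1; here Σ = 1.0625 > 1, so no such prefix code exists.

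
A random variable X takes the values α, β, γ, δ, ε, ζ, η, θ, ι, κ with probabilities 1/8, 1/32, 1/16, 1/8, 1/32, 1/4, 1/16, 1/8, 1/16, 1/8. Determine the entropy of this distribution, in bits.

Each probability is a power of 1/2, so log₂(1/p) is an integer.
H = Σ p·log₂(1/p) = 1/8·3 + 1/32·5 + 1/16·4 + 1/8·3 + 1/32·5 + 1/4·2 + 1/16·4 + 1/8·3 + 1/16·4 + 1/8·3 = 3.0625 bits.

3.0625 bits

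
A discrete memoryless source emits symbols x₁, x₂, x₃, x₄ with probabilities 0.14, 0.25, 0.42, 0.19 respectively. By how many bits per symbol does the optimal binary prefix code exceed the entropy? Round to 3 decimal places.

0.032 bits

Entropy H = −Σ p log₂ p ≈ 1.8780 bits.
Huffman merges: 7/50+19/100→33/100; 1/4+33/100→29/50; 21/50+29/50→1. L = 191/100 ≈ 1.9100.
L − H = 1.9100 − 1.8780 = 0.032 bits.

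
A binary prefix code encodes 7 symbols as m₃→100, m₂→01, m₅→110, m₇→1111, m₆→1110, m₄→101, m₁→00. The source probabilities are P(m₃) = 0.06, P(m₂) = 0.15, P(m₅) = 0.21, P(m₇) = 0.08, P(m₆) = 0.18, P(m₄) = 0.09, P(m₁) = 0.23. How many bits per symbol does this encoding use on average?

L̄ = Σ pᵢ·ℓᵢ = 0.06·3 + 0.15·2 + 0.21·3 + 0.08·4 + 0.18·4 + 0.09·3 + 0.23·2 = 2.88 bits/symbol.

2.88 bits/symbol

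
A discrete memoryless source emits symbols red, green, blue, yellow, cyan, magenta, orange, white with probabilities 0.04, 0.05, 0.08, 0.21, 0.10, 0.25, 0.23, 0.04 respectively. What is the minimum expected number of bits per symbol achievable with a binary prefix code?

Repeatedly combine the two least-probable nodes; the expected code length is the sum of the merged weights.
merge 1/25 + 1/25 → 2/25
merge 1/20 + 2/25 → 13/100
merge 2/25 + 1/10 → 9/50
merge 13/100 + 9/50 → 31/100
merge 21/100 + 23/100 → 11/25
merge 1/4 + 31/100 → 14/25
merge 11/25 + 14/25 → 1
L = 2/25 + 13/100 + 9/50 + 31/100 + 11/25 + 14/25 + 1 = 27/10 = 2.7 bits/symbol.

2.7 bits/symbol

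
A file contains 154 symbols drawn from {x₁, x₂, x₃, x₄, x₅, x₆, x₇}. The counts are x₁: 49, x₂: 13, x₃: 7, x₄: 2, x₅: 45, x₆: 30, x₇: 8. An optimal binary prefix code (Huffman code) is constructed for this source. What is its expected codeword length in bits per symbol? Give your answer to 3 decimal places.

Probabilities are the counts divided by 154.
Repeatedly combine the two least-probable nodes; the expected code length is the sum of the merged weights.
merge 1/77 + 1/22 → 9/154
merge 4/77 + 9/154 → 17/154
merge 13/154 + 17/154 → 15/77
merge 15/77 + 15/77 → 30/77
merge 45/154 + 7/22 → 47/77
merge 30/77 + 47/77 → 1
L = 9/154 + 17/154 + 15/77 + 30/77 + 47/77 + 1 = 26/11 ≈ 2.364 bits/symbol.

2.364 bits/symbol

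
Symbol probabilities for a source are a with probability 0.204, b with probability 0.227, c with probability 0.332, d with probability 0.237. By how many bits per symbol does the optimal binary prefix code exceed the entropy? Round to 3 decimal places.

Entropy H = −Σ p log₂ p ≈ 1.9738 bits.
Huffman merges: 51/250+227/1000→431/1000; 237/1000+83/250→569/1000; 431/1000+569/1000→1. L = 2 ≈ 2.0000.
L − H = 2.0000 − 1.9738 = 0.026 bits.

0.026 bits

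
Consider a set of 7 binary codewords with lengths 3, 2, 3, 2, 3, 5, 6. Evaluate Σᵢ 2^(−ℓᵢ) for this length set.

With common denominator 2^6 = 64: Σ 2^(−ℓᵢ) = 8/64 + 16/64 + 8/64 + 16/64 + 8/64 + 2/64 + 1/64 = 59/64 = 0.921875.

0.921875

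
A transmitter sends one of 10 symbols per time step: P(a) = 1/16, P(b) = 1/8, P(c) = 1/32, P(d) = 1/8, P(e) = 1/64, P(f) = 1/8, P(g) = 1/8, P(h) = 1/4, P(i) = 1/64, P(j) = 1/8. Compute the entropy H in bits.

2.96875 bits

Each probability is a power of 1/2, so log₂(1/p) is an integer.
H = Σ p·log₂(1/p) = 1/16·4 + 1/8·3 + 1/32·5 + 1/8·3 + 1/64·6 + 1/8·3 + 1/8·3 + 1/4·2 + 1/64·6 + 1/8·3 = 2.96875 bits.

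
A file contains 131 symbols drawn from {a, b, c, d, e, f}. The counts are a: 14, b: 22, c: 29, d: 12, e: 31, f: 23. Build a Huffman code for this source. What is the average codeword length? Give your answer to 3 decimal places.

2.542 bits/symbol

Probabilities are the counts divided by 131.
Repeatedly combine the two least-probable nodes; the expected code length is the sum of the merged weights.
merge 12/131 + 14/131 → 26/131
merge 22/131 + 23/131 → 45/131
merge 26/131 + 29/131 → 55/131
merge 31/131 + 45/131 → 76/131
merge 55/131 + 76/131 → 1
L = 26/131 + 45/131 + 55/131 + 76/131 + 1 = 333/131 ≈ 2.542 bits/symbol.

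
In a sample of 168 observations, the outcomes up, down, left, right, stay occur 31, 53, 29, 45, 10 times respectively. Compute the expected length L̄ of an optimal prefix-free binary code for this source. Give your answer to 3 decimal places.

Probabilities are the counts divided by 168.
Repeatedly combine the two least-probable nodes; the expected code length is the sum of the merged weights.
merge 5/84 + 29/168 → 13/56
merge 31/168 + 13/56 → 5/12
merge 15/56 + 53/168 → 7/12
merge 5/12 + 7/12 → 1
L = 13/56 + 5/12 + 7/12 + 1 = 125/56 ≈ 2.232 bits/symbol.

2.232 bits/symbol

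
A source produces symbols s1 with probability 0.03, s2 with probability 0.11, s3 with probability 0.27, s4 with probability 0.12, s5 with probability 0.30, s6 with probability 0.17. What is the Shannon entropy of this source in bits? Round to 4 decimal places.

2.3348 bits

H = −Σ pᵢ log₂ pᵢ.
−0.03·log₂(0.03) = 0.1518
−0.11·log₂(0.11) = 0.3503
−0.27·log₂(0.27) = 0.5100
−0.12·log₂(0.12) = 0.3671
−0.30·log₂(0.30) = 0.5211
−0.17·log₂(0.17) = 0.4346
Sum ≈ 2.3348 → 2.3348 bits.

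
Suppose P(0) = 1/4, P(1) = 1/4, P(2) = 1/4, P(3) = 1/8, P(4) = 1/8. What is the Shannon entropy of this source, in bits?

2.25 bits

Each probability is a power of 1/2, so log₂(1/p) is an integer.
H = Σ p·log₂(1/p) = 1/4·2 + 1/4·2 + 1/4·2 + 1/8·3 + 1/8·3 = 2.25 bits.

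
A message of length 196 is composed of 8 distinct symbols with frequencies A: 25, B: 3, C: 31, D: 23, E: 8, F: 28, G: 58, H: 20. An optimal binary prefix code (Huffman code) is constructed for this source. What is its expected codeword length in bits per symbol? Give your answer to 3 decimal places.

2.760 bits/symbol

Probabilities are the counts divided by 196.
Repeatedly combine the two least-probable nodes; the expected code length is the sum of the merged weights.
merge 3/196 + 2/49 → 11/196
merge 11/196 + 5/49 → 31/196
merge 23/196 + 25/196 → 12/49
merge 1/7 + 31/196 → 59/196
merge 31/196 + 12/49 → 79/196
merge 29/98 + 59/196 → 117/196
merge 79/196 + 117/196 → 1
L = 11/196 + 31/196 + 12/49 + 59/196 + 79/196 + 117/196 + 1 = 541/196 ≈ 2.760 bits/symbol.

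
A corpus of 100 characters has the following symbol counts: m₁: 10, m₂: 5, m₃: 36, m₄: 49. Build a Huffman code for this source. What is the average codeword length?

1.66 bits/symbol

Probabilities are the counts divided by 100.
Repeatedly combine the two least-probable nodes; the expected code length is the sum of the merged weights.
merge 1/20 + 1/10 → 3/20
merge 3/20 + 9/25 → 51/100
merge 49/100 + 51/100 → 1
L = 3/20 + 51/100 + 1 = 83/50 = 1.66 bits/symbol.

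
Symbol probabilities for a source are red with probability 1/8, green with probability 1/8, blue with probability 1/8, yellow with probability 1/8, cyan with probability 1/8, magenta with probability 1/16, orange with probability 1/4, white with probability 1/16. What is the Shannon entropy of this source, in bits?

2.875 bits

Each probability is a power of 1/2, so log₂(1/p) is an integer.
H = Σ p·log₂(1/p) = 1/8·3 + 1/8·3 + 1/8·3 + 1/8·3 + 1/8·3 + 1/16·4 + 1/4·2 + 1/16·4 = 2.875 bits.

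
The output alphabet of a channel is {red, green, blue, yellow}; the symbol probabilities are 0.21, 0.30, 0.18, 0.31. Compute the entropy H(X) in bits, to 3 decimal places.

H = −Σ pᵢ log₂ pᵢ.
−0.21·log₂(0.21) = 0.4728
−0.30·log₂(0.30) = 0.5211
−0.18·log₂(0.18) = 0.4453
−0.31·log₂(0.31) = 0.5238
Sum ≈ 1.9630 → 1.963 bits.

1.963 bits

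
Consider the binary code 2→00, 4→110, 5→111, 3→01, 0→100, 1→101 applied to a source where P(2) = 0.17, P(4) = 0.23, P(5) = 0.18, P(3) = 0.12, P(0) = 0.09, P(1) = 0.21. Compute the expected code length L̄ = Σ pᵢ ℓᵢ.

L̄ = Σ pᵢ·ℓᵢ = 0.17·2 + 0.23·3 + 0.18·3 + 0.12·2 + 0.09·3 + 0.21·3 = 2.71 bits/symbol.

2.71 bits/symbol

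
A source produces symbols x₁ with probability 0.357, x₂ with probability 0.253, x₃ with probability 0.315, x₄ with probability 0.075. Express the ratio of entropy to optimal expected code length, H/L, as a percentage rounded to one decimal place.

Entropy H = −Σ p log₂ p ≈ 1.8374 bits.
Huffman merges: 3/40+253/1000→41/125; 63/200+41/125→643/1000; 357/1000+643/1000→1. L = 1971/1000 ≈ 1.9710.
Efficiency = H/L = 1.8374/1.9710 = 93.2%.

93.2%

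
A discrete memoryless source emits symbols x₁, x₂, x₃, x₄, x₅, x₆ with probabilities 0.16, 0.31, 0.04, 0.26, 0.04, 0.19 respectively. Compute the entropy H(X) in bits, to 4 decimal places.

H = −Σ pᵢ log₂ pᵢ.
−0.16·log₂(0.16) = 0.4230
−0.31·log₂(0.31) = 0.5238
−0.04·log₂(0.04) = 0.1858
−0.26·log₂(0.26) = 0.5053
−0.04·log₂(0.04) = 0.1858
−0.19·log₂(0.19) = 0.4552
Sum ≈ 2.2788 → 2.2788 bits.

2.2788 bits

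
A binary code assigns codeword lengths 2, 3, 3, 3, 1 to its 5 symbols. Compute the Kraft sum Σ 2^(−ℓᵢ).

1.125

With common denominator 2^3 = 8: Σ 2^(−ℓᵢ) = 2/8 + 1/8 + 1/8 + 1/8 + 4/8 = 9/8 = 1.125.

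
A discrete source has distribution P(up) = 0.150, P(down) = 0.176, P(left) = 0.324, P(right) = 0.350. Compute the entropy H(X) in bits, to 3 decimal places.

H = −Σ pᵢ log₂ pᵢ.
−0.150·log₂(0.150) = 0.4105
−0.176·log₂(0.176) = 0.4411
−0.324·log₂(0.324) = 0.5268
−0.350·log₂(0.350) = 0.5301
Sum ≈ 1.9086 → 1.909 bits.

1.909 bits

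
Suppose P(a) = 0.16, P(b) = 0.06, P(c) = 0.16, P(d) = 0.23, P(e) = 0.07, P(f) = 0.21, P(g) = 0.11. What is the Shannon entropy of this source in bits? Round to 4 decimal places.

H = −Σ pᵢ log₂ pᵢ.
−0.16·log₂(0.16) = 0.4230
−0.06·log₂(0.06) = 0.2435
−0.16·log₂(0.16) = 0.4230
−0.23·log₂(0.23) = 0.4877
−0.07·log₂(0.07) = 0.2686
−0.21·log₂(0.21) = 0.4728
−0.11·log₂(0.11) = 0.3503
Sum ≈ 2.6689 → 2.6689 bits.

2.6689 bits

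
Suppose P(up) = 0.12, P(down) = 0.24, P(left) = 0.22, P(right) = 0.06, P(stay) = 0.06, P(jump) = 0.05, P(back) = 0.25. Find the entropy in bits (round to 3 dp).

2.545 bits

H = −Σ pᵢ log₂ pᵢ.
−0.12·log₂(0.12) = 0.3671
−0.24·log₂(0.24) = 0.4941
−0.22·log₂(0.22) = 0.4806
−0.06·log₂(0.06) = 0.2435
−0.06·log₂(0.06) = 0.2435
−0.05·log₂(0.05) = 0.2161
−0.25·log₂(0.25) = 0.5000
Sum ≈ 2.5449 → 2.545 bits.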